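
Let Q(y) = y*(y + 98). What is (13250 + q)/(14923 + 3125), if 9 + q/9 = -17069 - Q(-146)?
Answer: -50881/4512 ≈ -11.277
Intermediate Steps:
Q(y) = y*(98 + y)
q = -216774 (q = -81 + 9*(-17069 - (-146)*(98 - 146)) = -81 + 9*(-17069 - (-146)*(-48)) = -81 + 9*(-17069 - 1*7008) = -81 + 9*(-17069 - 7008) = -81 + 9*(-24077) = -81 - 216693 = -216774)
(13250 + q)/(14923 + 3125) = (13250 - 216774)/(14923 + 3125) = -203524/18048 = -203524*1/18048 = -50881/4512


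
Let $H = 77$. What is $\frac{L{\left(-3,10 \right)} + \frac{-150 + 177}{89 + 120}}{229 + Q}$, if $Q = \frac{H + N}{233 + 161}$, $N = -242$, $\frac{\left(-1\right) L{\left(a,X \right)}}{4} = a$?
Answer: $\frac{998790}{18822749} \approx 0.053063$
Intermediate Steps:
$L{\left(a,X \right)} = - 4 a$
$Q = - \frac{165}{394}$ ($Q = \frac{77 - 242}{233 + 161} = - \frac{165}{394} \approx -0.41878$)
$\frac{L{\left(-3,10 \right)} + \frac{-150 + 177}{89 + 120}}{229 + Q} = \frac{\left(-4\right) \left(-3\right) + \frac{-150 + 177}{89 + 120}}{229 - \frac{165}{394}} = \frac{12 + \frac{27}{209}}{\frac{90061}{394}} = \left(12 + 27 \cdot \frac{1}{209}\right) \frac{394}{90061} = \left(12 + \frac{27}{209}\right) \frac{394}{90061} = \frac{2535}{209} \cdot \frac{394}{90061} = \frac{998790}{18822749}$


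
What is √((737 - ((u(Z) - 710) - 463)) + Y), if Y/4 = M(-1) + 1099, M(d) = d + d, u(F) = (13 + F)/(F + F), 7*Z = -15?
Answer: 2*√354405/15 ≈ 79.376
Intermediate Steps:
Z = -15/7 (Z = (⅐)*(-15) = -15/7 ≈ -2.1429)
u(F) = (13 + F)/(2*F) (u(F) = (13 + F)/((2*F)) = (13 + F)*(1/(2*F)) = (13 + F)/(2*F))
M(d) = 2*d
Y = 4388 (Y = 4*(2*(-1) + 1099) = 4*(-2 + 1099) = 4*1097 = 4388)
√((737 - ((u(Z) - 710) - 463)) + Y) = √((737 - (((13 - 15/7)/(2*(-15/7)) - 710) - 463)) + 4388) = √((737 - (((½)*(-7/15)*(76/7) - 710) - 463)) + 4388) = √((737 - ((-38/15 - 710) - 463)) + 4388) = √((737 - (-10688/15 - 463)) + 4388) = √((737 - 1*(-17633/15)) + 4388) = √((737 + 17633/15) + 4388) = √(28688/15 + 4388) = √(94508/15) = 2*√354405/15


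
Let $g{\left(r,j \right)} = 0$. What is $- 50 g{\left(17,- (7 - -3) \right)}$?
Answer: $0$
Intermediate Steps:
$- 50 g{\left(17,- (7 - -3) \right)} = \left(-50\right) 0 = 0$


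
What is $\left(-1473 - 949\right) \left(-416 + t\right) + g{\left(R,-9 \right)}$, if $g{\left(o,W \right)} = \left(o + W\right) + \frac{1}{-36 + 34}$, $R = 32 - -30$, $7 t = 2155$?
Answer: $\frac{523949}{2} \approx 2.6197 \cdot 10^{5}$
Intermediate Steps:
$t = \frac{2155}{7}$ ($t = \frac{1}{7} \cdot 2155 = \frac{2155}{7} \approx 307.86$)
$R = 62$ ($R = 32 + 30 = 62$)
$g{\left(o,W \right)} = - \frac{1}{2} + W + o$ ($g{\left(o,W \right)} = \left(W + o\right) + \frac{1}{-2} = \left(W + o\right) - \frac{1}{2} = - \frac{1}{2} + W + o$)
$\left(-1473 - 949\right) \left(-416 + t\right) + g{\left(R,-9 \right)} = \left(-1473 - 949\right) \left(-416 + \frac{2155}{7}\right) - - \frac{105}{2} = \left(-2422\right) \left(- \frac{757}{7}\right) + \frac{105}{2} = 261922 + \frac{105}{2} = \frac{523949}{2}$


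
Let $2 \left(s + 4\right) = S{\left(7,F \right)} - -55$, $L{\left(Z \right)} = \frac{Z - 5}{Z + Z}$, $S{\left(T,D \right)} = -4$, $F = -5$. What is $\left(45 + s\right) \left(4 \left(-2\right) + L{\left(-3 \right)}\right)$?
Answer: $- \frac{1330}{3} \approx -443.33$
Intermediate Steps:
$L{\left(Z \right)} = \frac{-5 + Z}{2 Z}$
$s = \frac{43}{2}$ ($s = -4 + \frac{-4 - -55}{2} = -4 + \frac{-4 + 55}{2} = -4 + \frac{1}{2} \cdot 51 = -4 + \frac{51}{2} = \frac{43}{2} \approx 21.5$)
$\left(45 + s\right) \left(4 \left(-2\right) + L{\left(-3 \right)}\right) = \left(45 + \frac{43}{2}\right) \left(4 \left(-2\right) + \frac{-5 - 3}{2 \left(-3\right)}\right) = \frac{133 \left(-8 + \frac{1}{2} \left(- \frac{1}{3}\right) \left(-8\right)\right)}{2} = \frac{133 \left(-8 + \frac{4}{3}\right)}{2} = \frac{133}{2} \left(- \frac{20}{3}\right) = - \frac{1330}{3}$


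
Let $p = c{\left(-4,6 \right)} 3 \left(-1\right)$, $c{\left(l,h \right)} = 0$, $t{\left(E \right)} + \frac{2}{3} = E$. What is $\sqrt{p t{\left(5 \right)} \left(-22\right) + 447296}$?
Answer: $8 \sqrt{6989} \approx 668.8$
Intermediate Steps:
$t{\left(E \right)} = - \frac{2}{3} + E$
$p = 0$ ($p = 0 \cdot 3 \left(-1\right) = 0 \left(-3\right) = 0$)
$\sqrt{p t{\left(5 \right)} \left(-22\right) + 447296} = \sqrt{0 \left(- \frac{2}{3} + 5\right) \left(-22\right) + 447296} = \sqrt{0 \cdot \frac{13}{3} \left(-22\right) + 447296} = \sqrt{0 \left(-22\right) + 447296} = \sqrt{0 + 447296} = \sqrt{447296} = 8 \sqrt{6989}$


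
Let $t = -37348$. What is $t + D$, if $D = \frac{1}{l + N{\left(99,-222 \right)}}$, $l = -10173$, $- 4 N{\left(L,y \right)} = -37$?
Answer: $- \frac{1518382944}{40655} \approx -37348.0$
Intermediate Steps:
$N{\left(L,y \right)} = \frac{37}{4}$ ($N{\left(L,y \right)} = \left(- \frac{1}{4}\right) \left(-37\right) = \frac{37}{4}$)
$D = - \frac{4}{40655}$ ($D = \frac{1}{-10173 + \frac{37}{4}} = \frac{1}{- \frac{40655}{4}} = - \frac{4}{40655} \approx -9.8389 \cdot 10^{-5}$)
$t + D = -37348 - \frac{4}{40655} = - \frac{1518382944}{40655}$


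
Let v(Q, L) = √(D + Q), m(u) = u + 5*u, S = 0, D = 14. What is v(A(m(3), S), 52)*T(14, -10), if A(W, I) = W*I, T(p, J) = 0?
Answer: 0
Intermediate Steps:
m(u) = 6*u
A(W, I) = I*W
v(Q, L) = √(14 + Q)
v(A(m(3), S), 52)*T(14, -10) = √(14 + 0*(6*3))*0 = √(14 + 0*18)*0 = √(14 + 0)*0 = √14*0 = 0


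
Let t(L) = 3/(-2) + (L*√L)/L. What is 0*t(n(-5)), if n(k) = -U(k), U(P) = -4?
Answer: 0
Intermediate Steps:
n(k) = 4 (n(k) = -1*(-4) = 4)
t(L) = -3/2 + √L (t(L) = 3*(-½) + L^(3/2)/L = -3/2 + √L)
0*t(n(-5)) = 0*(-3/2 + √4) = 0*(-3/2 + 2) = 0*(½) = 0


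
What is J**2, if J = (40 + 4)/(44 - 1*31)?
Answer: 1936/169 ≈ 11.456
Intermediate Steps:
J = 44/13 (J = 44/(44 - 31) = 44/13 ≈ 3.3846)
J**2 = (44/13)**2 = 1936/169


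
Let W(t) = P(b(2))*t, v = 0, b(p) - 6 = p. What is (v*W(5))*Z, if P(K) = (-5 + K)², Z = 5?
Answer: 0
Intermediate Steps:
b(p) = 6 + p
W(t) = 9*t (W(t) = (-5 + (6 + 2))²*t = (-5 + 8)²*t = 3²*t = 9*t)
(v*W(5))*Z = (0*(9*5))*5 = (0*45)*5 = 0*5 = 0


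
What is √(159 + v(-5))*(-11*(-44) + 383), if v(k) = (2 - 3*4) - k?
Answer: 867*√154 ≈ 10759.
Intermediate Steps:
v(k) = -10 - k (v(k) = (2 - 12) - k = -10 - k)
√(159 + v(-5))*(-11*(-44) + 383) = √(159 + (-10 - 1*(-5)))*(-11*(-44) + 383) = √(159 + (-10 + 5))*(484 + 383) = √(159 - 5)*867 = √154*867 = 867*√154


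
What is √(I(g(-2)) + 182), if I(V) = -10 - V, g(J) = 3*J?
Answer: √178 ≈ 13.342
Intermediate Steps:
√(I(g(-2)) + 182) = √((-10 - 3*(-2)) + 182) = √((-10 - 1*(-6)) + 182) = √((-10 + 6) + 182) = √(-4 + 182) = √178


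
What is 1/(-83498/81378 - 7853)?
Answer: -40689/319572466 ≈ -0.00012732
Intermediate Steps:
1/(-83498/81378 - 7853) = 1/(-1*41749/40689 - 7853) = 1/(-41749/40689 - 7853) = 1/(-319572466/40689) = -40689/319572466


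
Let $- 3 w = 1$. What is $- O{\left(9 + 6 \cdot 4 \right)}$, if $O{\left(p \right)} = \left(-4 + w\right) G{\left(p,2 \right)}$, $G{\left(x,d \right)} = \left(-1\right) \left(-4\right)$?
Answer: $\frac{52}{3} \approx 17.333$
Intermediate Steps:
$w = - \frac{1}{3}$ ($w = \left(- \frac{1}{3}\right) 1 = - \frac{1}{3} \approx -0.33333$)
$G{\left(x,d \right)} = 4$
$O{\left(p \right)} = - \frac{52}{3}$ ($O{\left(p \right)} = \left(-4 - \frac{1}{3}\right) 4 = \left(- \frac{13}{3}\right) 4 = - \frac{52}{3}$)
$- O{\left(9 + 6 \cdot 4 \right)} = \left(-1\right) \left(- \frac{52}{3}\right) = \frac{52}{3}$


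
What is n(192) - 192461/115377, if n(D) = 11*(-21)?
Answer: -26844548/115377 ≈ -232.67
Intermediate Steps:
n(D) = -231
n(192) - 192461/115377 = -231 - 192461/115377 = -26844548/115377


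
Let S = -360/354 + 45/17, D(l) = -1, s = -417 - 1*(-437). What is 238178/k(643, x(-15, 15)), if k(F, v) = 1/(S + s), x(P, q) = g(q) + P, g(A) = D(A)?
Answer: 5167271710/1003 ≈ 5.1518e+6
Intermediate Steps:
s = 20 (s = -417 + 437 = 20)
S = 1635/1003 (S = -360*1/354 + 45*(1/17) = -60/59 + 45/17 = 1635/1003 ≈ 1.6301)
g(A) = -1
x(P, q) = -1 + P
k(F, v) = 1003/21695 (k(F, v) = 1/(1635/1003 + 20) = 1/(21695/1003) = 1003/21695)
238178/k(643, x(-15, 15)) = 238178/(1003/21695) = 238178*(21695/1003) = 5167271710/1003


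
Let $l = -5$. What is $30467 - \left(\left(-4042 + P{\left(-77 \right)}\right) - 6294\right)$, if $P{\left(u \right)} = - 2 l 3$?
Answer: $40773$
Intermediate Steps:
$P{\left(u \right)} = 30$ ($P{\left(u \right)} = \left(-2\right) \left(-5\right) 3 = 10 \cdot 3 = 30$)
$30467 - \left(\left(-4042 + P{\left(-77 \right)}\right) - 6294\right) = 30467 - \left(\left(-4042 + 30\right) - 6294\right) = 30467 - \left(-4012 - 6294\right) = 30467 - -10306 = 30467 + 10306 = 40773$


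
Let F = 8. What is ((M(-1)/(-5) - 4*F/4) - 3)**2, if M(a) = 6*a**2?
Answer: 3721/25 ≈ 148.84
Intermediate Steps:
((M(-1)/(-5) - 4*F/4) - 3)**2 = (((6*(-1)**2)/(-5) - 4/(4/8)) - 3)**2 = (((6*1)*(-1/5) - 4/(4*(1/8))) - 3)**2 = ((6*(-1/5) - 4/1/2) - 3)**2 = ((-6/5 - 4*2) - 3)**2 = ((-6/5 - 8) - 3)**2 = (-46/5 - 3)**2 = (-61/5)**2 = 3721/25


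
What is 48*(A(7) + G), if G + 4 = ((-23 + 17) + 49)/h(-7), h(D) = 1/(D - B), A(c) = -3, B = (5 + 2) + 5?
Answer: -39552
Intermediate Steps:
B = 12 (B = 7 + 5 = 12)
h(D) = 1/(-12 + D) (h(D) = 1/(D - 1*12) = 1/(D - 12) = 1/(-12 + D))
G = -821 (G = -4 + ((-23 + 17) + 49)/(1/(-12 - 7)) = -4 + (-6 + 49)/(1/(-19)) = -4 + 43/(-1/19) = -4 + 43*(-19) = -4 - 817 = -821)
48*(A(7) + G) = 48*(-3 - 821) = 48*(-824) = -39552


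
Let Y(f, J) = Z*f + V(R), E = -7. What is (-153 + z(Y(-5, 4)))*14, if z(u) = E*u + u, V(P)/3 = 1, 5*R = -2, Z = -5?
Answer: -4494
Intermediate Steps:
R = -2/5 (R = (1/5)*(-2) = -2/5 ≈ -0.40000)
V(P) = 3 (V(P) = 3*1 = 3)
Y(f, J) = 3 - 5*f (Y(f, J) = -5*f + 3 = 3 - 5*f)
z(u) = -6*u (z(u) = -7*u + u = -6*u)
(-153 + z(Y(-5, 4)))*14 = (-153 - 6*(3 - 5*(-5)))*14 = (-153 - 6*(3 + 25))*14 = (-153 - 6*28)*14 = (-153 - 168)*14 = -321*14 = -4494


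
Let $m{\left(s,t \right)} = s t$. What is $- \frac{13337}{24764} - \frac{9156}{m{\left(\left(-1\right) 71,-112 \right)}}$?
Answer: $- \frac{742846}{439561} \approx -1.69$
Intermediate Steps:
$- \frac{13337}{24764} - \frac{9156}{m{\left(\left(-1\right) 71,-112 \right)}} = - \frac{13337}{24764} - \frac{9156}{\left(-1\right) 71 \left(-112\right)} = \left(-13337\right) \frac{1}{24764} - \frac{9156}{\left(-71\right) \left(-112\right)} = - \frac{13337}{24764} - \frac{9156}{7952} = - \frac{13337}{24764} - \frac{327}{284} = - \frac{742846}{439561}$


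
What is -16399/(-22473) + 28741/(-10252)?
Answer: -3948545/1904076 ≈ -2.0737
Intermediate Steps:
-16399/(-22473) + 28741/(-10252) = -16399*(-1/22473) + 28741*(-1/10252) = 16399/22473 - 28741/10252 = -3948545/1904076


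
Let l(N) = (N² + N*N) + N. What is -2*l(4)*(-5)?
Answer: 360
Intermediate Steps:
l(N) = N + 2*N² (l(N) = (N² + N²) + N = 2*N² + N = N + 2*N²)
-2*l(4)*(-5) = -8*(1 + 2*4)*(-5) = -8*(1 + 8)*(-5) = -8*9*(-5) = -2*36*(-5) = -72*(-5) = 360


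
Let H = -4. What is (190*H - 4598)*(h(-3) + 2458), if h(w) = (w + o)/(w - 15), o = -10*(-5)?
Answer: -39467921/3 ≈ -1.3156e+7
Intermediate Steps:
o = 50
h(w) = (50 + w)/(-15 + w) (h(w) = (w + 50)/(w - 15) = (50 + w)/(-15 + w))
(190*H - 4598)*(h(-3) + 2458) = (190*(-4) - 4598)*((50 - 3)/(-15 - 3) + 2458) = (-760 - 4598)*(47/(-18) + 2458) = -5358*(-1/18*47 + 2458) = -5358*(-47/18 + 2458) = -5358*44197/18 = -39467921/3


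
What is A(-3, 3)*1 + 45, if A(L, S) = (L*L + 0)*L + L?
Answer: 15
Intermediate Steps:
A(L, S) = L + L³ (A(L, S) = (L² + 0)*L + L = L²*L + L = L³ + L = L + L³)
A(-3, 3)*1 + 45 = (-3 + (-3)³)*1 + 45 = (-3 - 27)*1 + 45 = -30*1 + 45 = -30 + 45 = 15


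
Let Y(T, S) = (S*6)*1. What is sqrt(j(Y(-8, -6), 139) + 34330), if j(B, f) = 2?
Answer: 2*sqrt(8583) ≈ 185.29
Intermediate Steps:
Y(T, S) = 6*S (Y(T, S) = (6*S)*1 = 6*S)
sqrt(j(Y(-8, -6), 139) + 34330) = sqrt(2 + 34330) = sqrt(34332) = 2*sqrt(8583)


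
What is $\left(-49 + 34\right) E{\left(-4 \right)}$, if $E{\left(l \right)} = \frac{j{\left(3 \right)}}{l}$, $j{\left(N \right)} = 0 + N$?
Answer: $\frac{45}{4} \approx 11.25$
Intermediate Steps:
$j{\left(N \right)} = N$
$E{\left(l \right)} = \frac{3}{l}$
$\left(-49 + 34\right) E{\left(-4 \right)} = \left(-49 + 34\right) \frac{3}{-4} = - 15 \cdot 3 \left(- \frac{1}{4}\right) = \left(-15\right) \left(- \frac{3}{4}\right) = \frac{45}{4}$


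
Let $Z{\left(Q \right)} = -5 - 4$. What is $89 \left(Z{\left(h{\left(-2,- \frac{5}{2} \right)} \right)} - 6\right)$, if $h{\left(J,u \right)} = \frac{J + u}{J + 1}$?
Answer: $-1335$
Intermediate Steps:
$h{\left(J,u \right)} = \frac{J + u}{1 + J}$
$Z{\left(Q \right)} = -9$
$89 \left(Z{\left(h{\left(-2,- \frac{5}{2} \right)} \right)} - 6\right) = 89 \left(-9 - 6\right) = 89 \left(-15\right) = -1335$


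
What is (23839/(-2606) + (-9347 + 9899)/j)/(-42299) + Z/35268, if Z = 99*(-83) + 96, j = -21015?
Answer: -1044147038511673/4538812403115660 ≈ -0.23005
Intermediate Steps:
Z = -8121 (Z = -8217 + 96 = -8121)
(23839/(-2606) + (-9347 + 9899)/j)/(-42299) + Z/35268 = (23839/(-2606) + (-9347 + 9899)/(-21015))/(-42299) - 8121/35268 = (23839*(-1/2606) + 552*(-1/21015))*(-1/42299) - 8121*1/35268 = (-23839/2606 - 184/7005)*(-1/42299) - 2707/11756 = -167471699/18255030*(-1/42299) - 2707/11756 = 167471699/772169513970 - 2707/11756 = -1044147038511673/4538812403115660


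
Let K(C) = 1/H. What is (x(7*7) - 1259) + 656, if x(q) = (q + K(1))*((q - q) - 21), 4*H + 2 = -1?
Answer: -1604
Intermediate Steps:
H = -3/4 (H = -1/2 + (1/4)*(-1) = -1/2 - 1/4 = -3/4 ≈ -0.75000)
K(C) = -4/3 (K(C) = 1/(-3/4) = -4/3)
x(q) = 28 - 21*q (x(q) = (q - 4/3)*((q - q) - 21) = (-4/3 + q)*(0 - 21) = (-4/3 + q)*(-21) = 28 - 21*q)
(x(7*7) - 1259) + 656 = ((28 - 147*7) - 1259) + 656 = ((28 - 21*49) - 1259) + 656 = ((28 - 1029) - 1259) + 656 = (-1001 - 1259) + 656 = -2260 + 656 = -1604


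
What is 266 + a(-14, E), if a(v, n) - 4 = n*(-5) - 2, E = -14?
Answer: 338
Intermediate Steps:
a(v, n) = 2 - 5*n (a(v, n) = 4 + (n*(-5) - 2) = 4 + (-5*n - 2) = 4 + (-2 - 5*n) = 2 - 5*n)
266 + a(-14, E) = 266 + (2 - 5*(-14)) = 266 + (2 + 70) = 266 + 72 = 338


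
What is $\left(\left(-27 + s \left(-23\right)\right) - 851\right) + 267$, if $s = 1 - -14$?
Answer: $-956$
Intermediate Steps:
$s = 15$ ($s = 1 + 14 = 15$)
$\left(\left(-27 + s \left(-23\right)\right) - 851\right) + 267 = \left(\left(-27 + 15 \left(-23\right)\right) - 851\right) + 267 = \left(\left(-27 - 345\right) - 851\right) + 267 = \left(-372 - 851\right) + 267 = -1223 + 267 = -956$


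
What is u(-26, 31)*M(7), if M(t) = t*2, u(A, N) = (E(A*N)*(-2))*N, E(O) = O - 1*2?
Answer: 701344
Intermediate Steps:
E(O) = -2 + O (E(O) = O - 2 = -2 + O)
u(A, N) = N*(4 - 2*A*N) (u(A, N) = ((-2 + A*N)*(-2))*N = (4 - 2*A*N)*N = N*(4 - 2*A*N))
M(t) = 2*t
u(-26, 31)*M(7) = (2*31*(2 - 1*(-26)*31))*(2*7) = (2*31*(2 + 806))*14 = (2*31*808)*14 = 50096*14 = 701344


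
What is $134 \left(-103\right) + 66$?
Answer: $-13736$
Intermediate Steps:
$134 \left(-103\right) + 66 = -13802 + 66 = -13736$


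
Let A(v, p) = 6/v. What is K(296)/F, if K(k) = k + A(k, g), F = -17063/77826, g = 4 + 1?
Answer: -1704817443/1262662 ≈ -1350.2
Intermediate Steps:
g = 5
F = -17063/77826 (F = -17063*1/77826 = -17063/77826 ≈ -0.21925)
K(k) = k + 6/k
K(296)/F = (296 + 6/296)/(-17063/77826) = (296 + 6*(1/296))*(-77826/17063) = (296 + 3/148)*(-77826/17063) = (43811/148)*(-77826/17063) = -1704817443/1262662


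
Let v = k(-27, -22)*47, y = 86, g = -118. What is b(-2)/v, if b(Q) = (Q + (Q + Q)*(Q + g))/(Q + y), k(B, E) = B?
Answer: -239/53298 ≈ -0.0044842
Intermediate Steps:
b(Q) = (Q + 2*Q*(-118 + Q))/(86 + Q) (b(Q) = (Q + (Q + Q)*(Q - 118))/(Q + 86) = (Q + (2*Q)*(-118 + Q))/(86 + Q) = (Q + 2*Q*(-118 + Q))/(86 + Q))
v = -1269 (v = -27*47 = -1269)
b(-2)/v = -2*(-235 + 2*(-2))/(86 - 2)/(-1269) = -2*(-235 - 4)/84*(-1/1269) = -2*1/84*(-239)*(-1/1269) = (239/42)*(-1/1269) = -239/53298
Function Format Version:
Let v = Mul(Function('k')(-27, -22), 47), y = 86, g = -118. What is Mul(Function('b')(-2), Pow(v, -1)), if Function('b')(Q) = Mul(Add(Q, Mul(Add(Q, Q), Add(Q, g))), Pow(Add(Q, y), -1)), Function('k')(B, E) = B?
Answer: Rational(-239, 53298) ≈ -0.0044842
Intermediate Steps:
Function('b')(Q) = Mul(Pow(Add(86, Q), -1), Add(Q, Mul(2, Q, Add(-118, Q)))) (Function('b')(Q) = Mul(Add(Q, Mul(Add(Q, Q), Add(Q, -118))), Pow(Add(Q, 86), -1)) = Mul(Add(Q, Mul(Mul(2, Q), Add(-118, Q))), Pow(Add(86, Q), -1)) = Mul(Add(Q, Mul(2, Q, Add(-118, Q))), Pow(Add(86, Q), -1)) = Mul(Pow(Add(86, Q), -1), Add(Q, Mul(2, Q, Add(-118, Q)))))
v = -1269 (v = Mul(-27, 47) = -1269)
Mul(Function('b')(-2), Pow(v, -1)) = Mul(Mul(-2, Pow(Add(86, -2), -1), Add(-235, Mul(2, -2))), Pow(-1269, -1)) = Mul(Mul(-2, Pow(84, -1), Add(-235, -4)), Rational(-1, 1269)) = Mul(Mul(-2, Rational(1, 84), -239), Rational(-1, 1269)) = Mul(Rational(239, 42), Rational(-1, 1269)) = Rational(-239, 53298)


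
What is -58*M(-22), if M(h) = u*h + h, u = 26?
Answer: 34452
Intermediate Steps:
M(h) = 27*h (M(h) = 26*h + h = 27*h)
-58*M(-22) = -1566*(-22) = -58*(-594) = 34452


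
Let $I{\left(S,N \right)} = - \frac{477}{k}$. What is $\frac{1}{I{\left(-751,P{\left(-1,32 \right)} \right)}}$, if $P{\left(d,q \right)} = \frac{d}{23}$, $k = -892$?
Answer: $\frac{892}{477} \approx 1.87$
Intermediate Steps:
$P{\left(d,q \right)} = \frac{d}{23}$ ($P{\left(d,q \right)} = d \frac{1}{23} = \frac{d}{23}$)
$I{\left(S,N \right)} = \frac{477}{892}$ ($I{\left(S,N \right)} = - \frac{477}{-892} = \left(-477\right) \left(- \frac{1}{892}\right) = \frac{477}{892}$)
$\frac{1}{I{\left(-751,P{\left(-1,32 \right)} \right)}} = \frac{1}{\frac{477}{892}} = \frac{892}{477}$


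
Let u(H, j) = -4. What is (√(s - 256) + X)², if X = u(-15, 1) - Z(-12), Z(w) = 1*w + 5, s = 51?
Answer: (3 + I*√205)² ≈ -196.0 + 85.907*I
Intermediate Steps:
Z(w) = 5 + w (Z(w) = w + 5 = 5 + w)
X = 3 (X = -4 - (5 - 12) = -4 - 1*(-7) = -4 + 7 = 3)
(√(s - 256) + X)² = (√(51 - 256) + 3)² = (√(-205) + 3)² = (I*√205 + 3)² = (3 + I*√205)²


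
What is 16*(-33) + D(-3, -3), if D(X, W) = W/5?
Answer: -2643/5 ≈ -528.60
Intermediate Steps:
D(X, W) = W/5 (D(X, W) = W*(⅕) = W/5)
16*(-33) + D(-3, -3) = 16*(-33) + (⅕)*(-3) = -528 - ⅗ = -2643/5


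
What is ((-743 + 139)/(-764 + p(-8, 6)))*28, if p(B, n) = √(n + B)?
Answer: 6460384/291849 + 8456*I*√2/291849 ≈ 22.136 + 0.040975*I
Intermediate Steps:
p(B, n) = √(B + n)
((-743 + 139)/(-764 + p(-8, 6)))*28 = ((-743 + 139)/(-764 + √(-8 + 6)))*28 = -604/(-764 + √(-2))*28 = -604/(-764 + I*√2)*28 = -16912/(-764 + I*√2)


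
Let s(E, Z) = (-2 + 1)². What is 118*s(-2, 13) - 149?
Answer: -31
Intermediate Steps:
s(E, Z) = 1 (s(E, Z) = (-1)² = 1)
118*s(-2, 13) - 149 = 118*1 - 149 = 118 - 149 = -31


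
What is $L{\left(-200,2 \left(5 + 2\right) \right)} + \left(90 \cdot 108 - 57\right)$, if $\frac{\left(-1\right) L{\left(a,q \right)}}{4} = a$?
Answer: $10463$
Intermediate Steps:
$L{\left(a,q \right)} = - 4 a$
$L{\left(-200,2 \left(5 + 2\right) \right)} + \left(90 \cdot 108 - 57\right) = \left(-4\right) \left(-200\right) + \left(90 \cdot 108 - 57\right) = 800 + \left(9720 - 57\right) = 800 + 9663 = 10463$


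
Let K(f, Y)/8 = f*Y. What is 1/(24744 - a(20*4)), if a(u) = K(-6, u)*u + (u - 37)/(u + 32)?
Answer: 112/37177685 ≈ 3.0126e-6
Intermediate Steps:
K(f, Y) = 8*Y*f (K(f, Y) = 8*(f*Y) = 8*(Y*f) = 8*Y*f)
a(u) = -48*u² + (-37 + u)/(32 + u) (a(u) = (8*u*(-6))*u + (u - 37)/(u + 32) = (-48*u)*u + (-37 + u)/(32 + u) = -48*u² + (-37 + u)/(32 + u))
1/(24744 - a(20*4)) = 1/(24744 - (-37 + 20*4 - 1536*(20*4)² - 48*(20*4)³)/(32 + 20*4)) = 1/(24744 - (-37 + 80 - 1536*80² - 48*80³)/(32 + 80)) = 1/(24744 - (-37 + 80 - 1536*6400 - 48*512000)/112) = 1/(24744 - (-37 + 80 - 9830400 - 24576000)/112) = 1/(24744 - (-34406357)/112) = 1/(24744 - 1*(-34406357/112)) = 1/(24744 + 34406357/112) = 1/(37177685/112) = 112/37177685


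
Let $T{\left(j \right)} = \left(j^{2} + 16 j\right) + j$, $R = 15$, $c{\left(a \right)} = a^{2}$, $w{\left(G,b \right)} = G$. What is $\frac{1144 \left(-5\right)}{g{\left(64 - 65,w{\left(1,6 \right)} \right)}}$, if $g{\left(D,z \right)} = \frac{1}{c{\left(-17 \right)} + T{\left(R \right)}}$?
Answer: $-4398680$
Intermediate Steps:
$T{\left(j \right)} = j^{2} + 17 j$
$g{\left(D,z \right)} = \frac{1}{769}$ ($g{\left(D,z \right)} = \frac{1}{\left(-17\right)^{2} + 15 \left(17 + 15\right)} = \frac{1}{289 + 15 \cdot 32} = \frac{1}{289 + 480} = \frac{1}{769}$)
$\frac{1144 \left(-5\right)}{g{\left(64 - 65,w{\left(1,6 \right)} \right)}} = 1144 \left(-5\right) \frac{1}{\frac{1}{769}} = \left(-5720\right) 769 = -4398680$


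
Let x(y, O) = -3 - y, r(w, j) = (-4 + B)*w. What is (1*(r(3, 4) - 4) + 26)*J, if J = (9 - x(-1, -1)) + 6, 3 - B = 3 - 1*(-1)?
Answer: 119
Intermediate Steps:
B = -1 (B = 3 - (3 - 1*(-1)) = 3 - (3 + 1) = 3 - 1*4 = 3 - 4 = -1)
r(w, j) = -5*w (r(w, j) = (-4 - 1)*w = -5*w)
J = 17 (J = (9 - (-3 - 1*(-1))) + 6 = (9 - (-3 + 1)) + 6 = (9 - 1*(-2)) + 6 = (9 + 2) + 6 = 11 + 6 = 17)
(1*(r(3, 4) - 4) + 26)*J = (1*(-5*3 - 4) + 26)*17 = (1*(-15 - 4) + 26)*17 = (1*(-19) + 26)*17 = (-19 + 26)*17 = 7*17 = 119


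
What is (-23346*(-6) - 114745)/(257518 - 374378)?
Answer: -25331/116860 ≈ -0.21676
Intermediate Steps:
(-23346*(-6) - 114745)/(257518 - 374378) = (140076 - 114745)/(-116860) = 25331*(-1/116860) = -25331/116860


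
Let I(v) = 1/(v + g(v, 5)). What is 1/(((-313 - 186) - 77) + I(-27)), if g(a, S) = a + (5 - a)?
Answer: -22/12673 ≈ -0.0017360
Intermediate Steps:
g(a, S) = 5
I(v) = 1/(5 + v) (I(v) = 1/(v + 5) = 1/(5 + v))
1/(((-313 - 186) - 77) + I(-27)) = 1/(((-313 - 186) - 77) + 1/(5 - 27)) = 1/((-499 - 77) + 1/(-22)) = 1/(-576 - 1/22) = 1/(-12673/22) = -22/12673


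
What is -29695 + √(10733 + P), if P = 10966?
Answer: -29695 + 3*√2411 ≈ -29548.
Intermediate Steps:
-29695 + √(10733 + P) = -29695 + √(10733 + 10966) = -29695 + √21699 = -29695 + 3*√2411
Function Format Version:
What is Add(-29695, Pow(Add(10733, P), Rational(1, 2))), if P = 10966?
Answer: Add(-29695, Mul(3, Pow(2411, Rational(1, 2)))) ≈ -29548.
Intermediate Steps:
Add(-29695, Pow(Add(10733, P), Rational(1, 2))) = Add(-29695, Pow(Add(10733, 10966), Rational(1, 2))) = Add(-29695, Pow(21699, Rational(1, 2))) = Add(-29695, Mul(3, Pow(2411, Rational(1, 2))))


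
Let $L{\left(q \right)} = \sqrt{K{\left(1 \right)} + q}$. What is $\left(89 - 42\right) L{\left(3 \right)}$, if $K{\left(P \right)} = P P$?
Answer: $94$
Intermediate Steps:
$K{\left(P \right)} = P^{2}$
$L{\left(q \right)} = \sqrt{1 + q}$ ($L{\left(q \right)} = \sqrt{1^{2} + q} = \sqrt{1 + q}$)
$\left(89 - 42\right) L{\left(3 \right)} = \left(89 - 42\right) \sqrt{1 + 3} = 47 \sqrt{4} = 47 \cdot 2 = 94$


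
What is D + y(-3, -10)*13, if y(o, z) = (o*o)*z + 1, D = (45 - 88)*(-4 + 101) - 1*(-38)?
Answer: -5290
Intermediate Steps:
D = -4133 (D = -43*97 + 38 = -4171 + 38 = -4133)
y(o, z) = 1 + z*o² (y(o, z) = o²*z + 1 = z*o² + 1 = 1 + z*o²)
D + y(-3, -10)*13 = -4133 + (1 - 10*(-3)²)*13 = -4133 + (1 - 10*9)*13 = -4133 + (1 - 90)*13 = -4133 - 89*13 = -4133 - 1157 = -5290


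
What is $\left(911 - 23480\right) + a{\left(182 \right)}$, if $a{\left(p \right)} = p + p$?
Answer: $-22205$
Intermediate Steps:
$a{\left(p \right)} = 2 p$
$\left(911 - 23480\right) + a{\left(182 \right)} = \left(911 - 23480\right) + 2 \cdot 182 = -22569 + 364 = -22205$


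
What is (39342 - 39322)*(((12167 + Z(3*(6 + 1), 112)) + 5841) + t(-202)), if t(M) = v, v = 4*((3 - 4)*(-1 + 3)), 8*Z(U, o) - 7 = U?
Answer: 360070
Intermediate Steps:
Z(U, o) = 7/8 + U/8
v = -8 (v = 4*(-1*2) = 4*(-2) = -8)
t(M) = -8
(39342 - 39322)*(((12167 + Z(3*(6 + 1), 112)) + 5841) + t(-202)) = (39342 - 39322)*(((12167 + (7/8 + (3*(6 + 1))/8)) + 5841) - 8) = 20*(((12167 + (7/8 + (3*7)/8)) + 5841) - 8) = 20*(((12167 + (7/8 + (⅛)*21)) + 5841) - 8) = 20*(((12167 + (7/8 + 21/8)) + 5841) - 8) = 20*(((12167 + 7/2) + 5841) - 8) = 20*((24341/2 + 5841) - 8) = 20*(36023/2 - 8) = 20*(36007/2) = 360070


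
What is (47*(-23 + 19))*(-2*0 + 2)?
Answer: -376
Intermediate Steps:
(47*(-23 + 19))*(-2*0 + 2) = (47*(-4))*(0 + 2) = -188*2 = -376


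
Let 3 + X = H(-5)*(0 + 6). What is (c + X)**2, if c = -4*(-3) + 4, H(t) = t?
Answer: 289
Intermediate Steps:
X = -33 (X = -3 - 5*(0 + 6) = -3 - 5*6 = -3 - 30 = -33)
c = 16 (c = 12 + 4 = 16)
(c + X)**2 = (16 - 33)**2 = (-17)**2 = 289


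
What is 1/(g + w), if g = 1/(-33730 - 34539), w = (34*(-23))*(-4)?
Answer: 68269/213545431 ≈ 0.00031969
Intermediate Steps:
w = 3128 (w = -782*(-4) = 3128)
g = -1/68269 (g = 1/(-68269) = -1/68269 ≈ -1.4648e-5)
1/(g + w) = 1/(-1/68269 + 3128) = 1/(213545431/68269) = 68269/213545431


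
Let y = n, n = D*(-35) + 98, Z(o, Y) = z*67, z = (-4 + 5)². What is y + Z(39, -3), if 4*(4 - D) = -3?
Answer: -5/4 ≈ -1.2500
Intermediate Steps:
D = 19/4 (D = 4 - ¼*(-3) = 4 + ¾ = 19/4 ≈ 4.7500)
z = 1 (z = 1² = 1)
Z(o, Y) = 67 (Z(o, Y) = 1*67 = 67)
n = -273/4 (n = (19/4)*(-35) + 98 = -665/4 + 98 = -273/4 ≈ -68.250)
y = -273/4 ≈ -68.250
y + Z(39, -3) = -273/4 + 67 = -5/4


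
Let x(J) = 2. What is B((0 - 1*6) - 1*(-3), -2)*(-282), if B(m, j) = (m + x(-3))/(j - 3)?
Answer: -282/5 ≈ -56.400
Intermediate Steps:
B(m, j) = (2 + m)/(-3 + j) (B(m, j) = (m + 2)/(j - 3) = (2 + m)/(-3 + j))
B((0 - 1*6) - 1*(-3), -2)*(-282) = ((2 + ((0 - 1*6) - 1*(-3)))/(-3 - 2))*(-282) = ((2 + ((0 - 6) + 3))/(-5))*(-282) = -(2 + (-6 + 3))/5*(-282) = -(2 - 3)/5*(-282) = -⅕*(-1)*(-282) = (⅕)*(-282) = -282/5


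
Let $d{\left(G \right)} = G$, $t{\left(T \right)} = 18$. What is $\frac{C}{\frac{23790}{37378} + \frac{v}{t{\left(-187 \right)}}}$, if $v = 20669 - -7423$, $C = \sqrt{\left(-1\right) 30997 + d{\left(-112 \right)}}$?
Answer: $\frac{56067 i \sqrt{31109}}{87537583} \approx 0.11297 i$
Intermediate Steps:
$C = i \sqrt{31109}$ ($C = \sqrt{\left(-1\right) 30997 - 112} = \sqrt{-30997 - 112} = \sqrt{-31109} = i \sqrt{31109} \approx 176.38 i$)
$v = 28092$ ($v = 20669 + 7423 = 28092$)
$\frac{C}{\frac{23790}{37378} + \frac{v}{t{\left(-187 \right)}}} = \frac{i \sqrt{31109}}{\frac{23790}{37378} + \frac{28092}{18}} = \frac{i \sqrt{31109}}{23790 \cdot \frac{1}{37378} + 28092 \cdot \frac{1}{18}} = \frac{i \sqrt{31109}}{\frac{11895}{18689} + \frac{4682}{3}} = \frac{i \sqrt{31109}}{\frac{87537583}{56067}} = i \sqrt{31109} \cdot \frac{56067}{87537583} = \frac{56067 i \sqrt{31109}}{87537583}$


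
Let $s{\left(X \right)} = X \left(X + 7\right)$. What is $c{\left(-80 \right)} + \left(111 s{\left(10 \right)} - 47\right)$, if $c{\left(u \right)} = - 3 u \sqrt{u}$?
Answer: $18823 + 960 i \sqrt{5} \approx 18823.0 + 2146.6 i$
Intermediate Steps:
$s{\left(X \right)} = X \left(7 + X\right)$
$c{\left(u \right)} = - 3 u^{\frac{3}{2}}$
$c{\left(-80 \right)} + \left(111 s{\left(10 \right)} - 47\right) = - 3 \left(-80\right)^{\frac{3}{2}} - \left(47 - 111 \cdot 10 \left(7 + 10\right)\right) = - 3 \left(- 320 i \sqrt{5}\right) - \left(47 - 111 \cdot 10 \cdot 17\right) = 960 i \sqrt{5} + \left(111 \cdot 170 - 47\right) = 960 i \sqrt{5} + \left(18870 - 47\right) = 960 i \sqrt{5} + 18823 = 18823 + 960 i \sqrt{5}$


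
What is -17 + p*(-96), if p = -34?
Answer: 3247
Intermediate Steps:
-17 + p*(-96) = -17 - 34*(-96) = -17 + 3264 = 3247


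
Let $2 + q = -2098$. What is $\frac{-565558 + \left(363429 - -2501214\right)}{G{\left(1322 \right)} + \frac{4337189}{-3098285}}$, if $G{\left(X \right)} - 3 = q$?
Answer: $- \frac{7123220569225}{6501440834} \approx -1095.6$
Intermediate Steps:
$q = -2100$ ($q = -2 - 2098 = -2100$)
$G{\left(X \right)} = -2097$ ($G{\left(X \right)} = 3 - 2100 = -2097$)
$\frac{-565558 + \left(363429 - -2501214\right)}{G{\left(1322 \right)} + \frac{4337189}{-3098285}} = \frac{-565558 + \left(363429 - -2501214\right)}{-2097 + \frac{4337189}{-3098285}} = \frac{-565558 + \left(363429 + 2501214\right)}{-2097 + 4337189 \left(- \frac{1}{3098285}\right)} = \frac{-565558 + 2864643}{-2097 - \frac{4337189}{3098285}} = \frac{2299085}{- \frac{6501440834}{3098285}} = 2299085 \left(- \frac{3098285}{6501440834}\right) = - \frac{7123220569225}{6501440834}$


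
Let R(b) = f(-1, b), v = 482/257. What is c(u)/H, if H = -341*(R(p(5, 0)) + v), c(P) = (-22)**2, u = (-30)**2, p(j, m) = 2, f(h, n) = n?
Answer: -2827/7719 ≈ -0.36624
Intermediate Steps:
v = 482/257 (v = 482*(1/257) = 482/257 ≈ 1.8755)
u = 900
R(b) = b
c(P) = 484
H = -339636/257 (H = -341*(2 + 482/257) = -341*996/257 = -339636/257 ≈ -1321.5)
c(u)/H = 484/(-339636/257) = 484*(-257/339636) = -2827/7719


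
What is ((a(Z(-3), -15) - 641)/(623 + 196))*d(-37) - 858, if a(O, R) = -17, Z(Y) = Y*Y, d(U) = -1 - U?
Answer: -11530/13 ≈ -886.92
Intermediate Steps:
Z(Y) = Y**2
((a(Z(-3), -15) - 641)/(623 + 196))*d(-37) - 858 = ((-17 - 641)/(623 + 196))*(-1 - 1*(-37)) - 858 = (-658/819)*(-1 + 37) - 858 = -658*1/819*36 - 858 = -94/117*36 - 858 = -376/13 - 858 = -11530/13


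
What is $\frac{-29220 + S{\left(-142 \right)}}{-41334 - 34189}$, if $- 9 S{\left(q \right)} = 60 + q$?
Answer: $\frac{262898}{679707} \approx 0.38678$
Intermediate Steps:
$S{\left(q \right)} = - \frac{20}{3} - \frac{q}{9}$ ($S{\left(q \right)} = - \frac{60 + q}{9} = - \frac{20}{3} - \frac{q}{9}$)
$\frac{-29220 + S{\left(-142 \right)}}{-41334 - 34189} = \frac{-29220 - - \frac{82}{9}}{-41334 - 34189} = \frac{-29220 + \left(- \frac{20}{3} + \frac{142}{9}\right)}{-75523} = \left(-29220 + \frac{82}{9}\right) \left(- \frac{1}{75523}\right) = \left(- \frac{262898}{9}\right) \left(- \frac{1}{75523}\right) = \frac{262898}{679707}$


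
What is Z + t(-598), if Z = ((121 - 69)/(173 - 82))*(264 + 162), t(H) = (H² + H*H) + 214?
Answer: 5009658/7 ≈ 7.1567e+5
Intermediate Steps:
t(H) = 214 + 2*H² (t(H) = (H² + H²) + 214 = 2*H² + 214 = 214 + 2*H²)
Z = 1704/7 (Z = (52/91)*426 = (52*(1/91))*426 = (4/7)*426 = 1704/7 ≈ 243.43)
Z + t(-598) = 1704/7 + (214 + 2*(-598)²) = 1704/7 + (214 + 2*357604) = 1704/7 + (214 + 715208) = 1704/7 + 715422 = 5009658/7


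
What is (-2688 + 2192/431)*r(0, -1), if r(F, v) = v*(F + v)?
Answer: -1156336/431 ≈ -2682.9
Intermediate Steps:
(-2688 + 2192/431)*r(0, -1) = (-2688 + 2192/431)*(-(0 - 1)) = (-2688 + 2192*(1/431))*(-1*(-1)) = (-2688 + 2192/431)*1 = -1156336/431*1 = -1156336/431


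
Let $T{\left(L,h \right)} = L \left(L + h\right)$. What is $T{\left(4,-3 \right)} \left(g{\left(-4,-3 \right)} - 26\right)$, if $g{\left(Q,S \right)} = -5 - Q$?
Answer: $-108$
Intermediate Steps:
$T{\left(4,-3 \right)} \left(g{\left(-4,-3 \right)} - 26\right) = 4 \left(4 - 3\right) \left(\left(-5 - -4\right) - 26\right) = 4 \cdot 1 \left(\left(-5 + 4\right) - 26\right) = 4 \left(-1 - 26\right) = 4 \left(-27\right) = -108$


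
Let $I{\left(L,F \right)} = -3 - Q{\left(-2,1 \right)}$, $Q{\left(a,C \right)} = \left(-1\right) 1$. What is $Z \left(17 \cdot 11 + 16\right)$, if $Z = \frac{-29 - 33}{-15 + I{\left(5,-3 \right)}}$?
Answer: $\frac{12586}{17} \approx 740.35$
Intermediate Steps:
$Q{\left(a,C \right)} = -1$
$I{\left(L,F \right)} = -2$ ($I{\left(L,F \right)} = -3 - -1 = -3 + 1 = -2$)
$Z = \frac{62}{17}$ ($Z = \frac{-29 - 33}{-15 - 2} = - \frac{62}{-17} = \left(-62\right) \left(- \frac{1}{17}\right) = \frac{62}{17} \approx 3.6471$)
$Z \left(17 \cdot 11 + 16\right) = \frac{62 \left(17 \cdot 11 + 16\right)}{17} = \frac{62 \left(187 + 16\right)}{17} = \frac{62}{17} \cdot 203 = \frac{12586}{17}$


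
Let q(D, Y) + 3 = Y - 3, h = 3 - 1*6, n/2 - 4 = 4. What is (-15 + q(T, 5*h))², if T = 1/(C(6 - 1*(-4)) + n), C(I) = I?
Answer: 1296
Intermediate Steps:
n = 16 (n = 8 + 2*4 = 8 + 8 = 16)
h = -3 (h = 3 - 6 = -3)
T = 1/26 (T = 1/((6 - 1*(-4)) + 16) = 1/((6 + 4) + 16) = 1/(10 + 16) = 1/26 ≈ 0.038462)
q(D, Y) = -6 + Y (q(D, Y) = -3 + (Y - 3) = -3 + (-3 + Y) = -6 + Y)
(-15 + q(T, 5*h))² = (-15 + (-6 + 5*(-3)))² = (-15 + (-6 - 15))² = (-15 - 21)² = (-36)² = 1296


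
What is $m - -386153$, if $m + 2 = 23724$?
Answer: $409875$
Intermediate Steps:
$m = 23722$ ($m = -2 + 23724 = 23722$)
$m - -386153 = 23722 - -386153 = 23722 + 386153 = 409875$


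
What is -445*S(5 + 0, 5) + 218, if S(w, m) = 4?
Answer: -1562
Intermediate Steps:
-445*S(5 + 0, 5) + 218 = -445*4 + 218 = -1780 + 218 = -1562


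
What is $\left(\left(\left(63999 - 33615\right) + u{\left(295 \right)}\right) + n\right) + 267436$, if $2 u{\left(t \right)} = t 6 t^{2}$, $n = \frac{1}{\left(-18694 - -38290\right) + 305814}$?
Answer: $\frac{25159056252451}{325410} \approx 7.7315 \cdot 10^{7}$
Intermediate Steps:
$n = \frac{1}{325410}$ ($n = \frac{1}{\left(-18694 + 38290\right) + 305814} = \frac{1}{19596 + 305814} = \frac{1}{325410} \approx 3.073 \cdot 10^{-6}$)
$u{\left(t \right)} = 3 t^{3}$ ($u{\left(t \right)} = \frac{t 6 t^{2}}{2} = \frac{6 t t^{2}}{2} = \frac{6 t^{3}}{2} = 3 t^{3}$)
$\left(\left(\left(63999 - 33615\right) + u{\left(295 \right)}\right) + n\right) + 267436 = \left(\left(\left(63999 - 33615\right) + 3 \cdot 295^{3}\right) + \frac{1}{325410}\right) + 267436 = \left(\left(30384 + 3 \cdot 25672375\right) + \frac{1}{325410}\right) + 267436 = \left(\left(30384 + 77017125\right) + \frac{1}{325410}\right) + 267436 = \left(77047509 + \frac{1}{325410}\right) + 267436 = \frac{25072029903691}{325410} + 267436 = \frac{25159056252451}{325410}$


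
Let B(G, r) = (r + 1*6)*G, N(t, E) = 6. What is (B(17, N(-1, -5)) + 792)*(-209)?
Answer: -208164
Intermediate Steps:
B(G, r) = G*(6 + r) (B(G, r) = (r + 6)*G = (6 + r)*G = G*(6 + r))
(B(17, N(-1, -5)) + 792)*(-209) = (17*(6 + 6) + 792)*(-209) = (17*12 + 792)*(-209) = (204 + 792)*(-209) = 996*(-209) = -208164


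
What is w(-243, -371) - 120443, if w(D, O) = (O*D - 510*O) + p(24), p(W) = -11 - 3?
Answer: 158906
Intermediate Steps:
p(W) = -14
w(D, O) = -14 - 510*O + D*O (w(D, O) = (O*D - 510*O) - 14 = (D*O - 510*O) - 14 = (-510*O + D*O) - 14 = -14 - 510*O + D*O)
w(-243, -371) - 120443 = (-14 - 510*(-371) - 243*(-371)) - 120443 = (-14 + 189210 + 90153) - 120443 = 279349 - 120443 = 158906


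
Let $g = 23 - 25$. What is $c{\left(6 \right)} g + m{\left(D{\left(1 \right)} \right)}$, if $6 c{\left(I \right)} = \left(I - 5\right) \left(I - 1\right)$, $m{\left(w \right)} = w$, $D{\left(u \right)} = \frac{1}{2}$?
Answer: $- \frac{7}{6} \approx -1.1667$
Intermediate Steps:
$D{\left(u \right)} = \frac{1}{2}$
$g = -2$
$c{\left(I \right)} = \frac{\left(-1 + I\right) \left(-5 + I\right)}{6}$ ($c{\left(I \right)} = \frac{\left(I - 5\right) \left(I - 1\right)}{6} = \frac{\left(-5 + I\right) \left(-1 + I\right)}{6} = \frac{\left(-1 + I\right) \left(-5 + I\right)}{6}$)
$c{\left(6 \right)} g + m{\left(D{\left(1 \right)} \right)} = \left(\frac{5}{6} - 6 + \frac{6^{2}}{6}\right) \left(-2\right) + \frac{1}{2} = \left(\frac{5}{6} - 6 + \frac{1}{6} \cdot 36\right) \left(-2\right) + \frac{1}{2} = \left(\frac{5}{6} - 6 + 6\right) \left(-2\right) + \frac{1}{2} = \frac{5}{6} \left(-2\right) + \frac{1}{2} = - \frac{5}{3} + \frac{1}{2} = - \frac{7}{6}$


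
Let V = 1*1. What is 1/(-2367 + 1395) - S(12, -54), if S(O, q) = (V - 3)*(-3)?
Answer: -5833/972 ≈ -6.0010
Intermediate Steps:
V = 1
S(O, q) = 6 (S(O, q) = (1 - 3)*(-3) = -2*(-3) = 6)
1/(-2367 + 1395) - S(12, -54) = 1/(-2367 + 1395) - 1*6 = 1/(-972) - 6 = -1/972 - 6 = -5833/972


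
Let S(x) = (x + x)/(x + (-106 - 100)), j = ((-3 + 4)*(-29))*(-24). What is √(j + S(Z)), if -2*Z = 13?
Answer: √5029042/85 ≈ 26.383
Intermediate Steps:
Z = -13/2 (Z = -½*13 = -13/2 ≈ -6.5000)
j = 696 (j = (1*(-29))*(-24) = -29*(-24) = 696)
S(x) = 2*x/(-206 + x) (S(x) = (2*x)/(x - 206) = (2*x)/(-206 + x) = 2*x/(-206 + x))
√(j + S(Z)) = √(696 + 2*(-13/2)/(-206 - 13/2)) = √(696 + 2*(-13/2)/(-425/2)) = √(696 + 2*(-13/2)*(-2/425)) = √(696 + 26/425) = √(295826/425) = √5029042/85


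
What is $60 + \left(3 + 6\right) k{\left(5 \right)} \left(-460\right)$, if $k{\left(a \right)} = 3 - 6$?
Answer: $12480$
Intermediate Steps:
$k{\left(a \right)} = -3$ ($k{\left(a \right)} = 3 - 6 = -3$)
$60 + \left(3 + 6\right) k{\left(5 \right)} \left(-460\right) = 60 + \left(3 + 6\right) \left(-3\right) \left(-460\right) = 60 + 9 \left(-3\right) \left(-460\right) = 60 - -12420 = 60 + 12420 = 12480$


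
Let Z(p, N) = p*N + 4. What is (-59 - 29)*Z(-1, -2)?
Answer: -528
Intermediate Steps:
Z(p, N) = 4 + N*p (Z(p, N) = N*p + 4 = 4 + N*p)
(-59 - 29)*Z(-1, -2) = (-59 - 29)*(4 - 2*(-1)) = -88*(4 + 2) = -88*6 = -528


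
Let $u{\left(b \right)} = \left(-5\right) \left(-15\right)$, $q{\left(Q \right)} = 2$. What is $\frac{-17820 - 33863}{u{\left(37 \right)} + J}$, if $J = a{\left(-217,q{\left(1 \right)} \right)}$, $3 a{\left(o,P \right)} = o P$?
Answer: $\frac{155049}{209} \approx 741.86$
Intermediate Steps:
$a{\left(o,P \right)} = \frac{P o}{3}$ ($a{\left(o,P \right)} = \frac{o P}{3} = \frac{P o}{3}$)
$J = - \frac{434}{3}$ ($J = \frac{1}{3} \cdot 2 \left(-217\right) = - \frac{434}{3} \approx -144.67$)
$u{\left(b \right)} = 75$
$\frac{-17820 - 33863}{u{\left(37 \right)} + J} = \frac{-17820 - 33863}{75 - \frac{434}{3}} = - \frac{51683}{- \frac{209}{3}} = \left(-51683\right) \left(- \frac{3}{209}\right) = \frac{155049}{209}$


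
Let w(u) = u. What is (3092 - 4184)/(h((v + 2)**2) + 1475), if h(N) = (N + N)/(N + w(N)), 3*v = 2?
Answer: -91/123 ≈ -0.73984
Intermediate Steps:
v = 2/3 (v = (1/3)*2 = 2/3 ≈ 0.66667)
h(N) = 1 (h(N) = (N + N)/(N + N) = (2*N)/((2*N)) = (2*N)*(1/(2*N)) = 1)
(3092 - 4184)/(h((v + 2)**2) + 1475) = (3092 - 4184)/(1 + 1475) = -1092/1476 = -1092*1/1476 = -91/123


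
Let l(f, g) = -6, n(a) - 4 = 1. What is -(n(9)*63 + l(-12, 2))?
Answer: -309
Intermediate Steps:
n(a) = 5 (n(a) = 4 + 1 = 5)
-(n(9)*63 + l(-12, 2)) = -(5*63 - 6) = -(315 - 6) = -1*309 = -309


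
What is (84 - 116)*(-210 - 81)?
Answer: 9312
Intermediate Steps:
(84 - 116)*(-210 - 81) = -32*(-291) = 9312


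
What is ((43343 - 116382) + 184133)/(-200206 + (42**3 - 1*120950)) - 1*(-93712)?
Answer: 11576562661/123534 ≈ 93712.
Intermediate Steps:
((43343 - 116382) + 184133)/(-200206 + (42**3 - 1*120950)) - 1*(-93712) = (-73039 + 184133)/(-200206 + (74088 - 120950)) + 93712 = 111094/(-200206 - 46862) + 93712 = 111094/(-247068) + 93712 = 111094*(-1/247068) + 93712 = -55547/123534 + 93712 = 11576562661/123534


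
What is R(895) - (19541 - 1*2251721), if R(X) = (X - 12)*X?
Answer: 3022465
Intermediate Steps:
R(X) = X*(-12 + X) (R(X) = (-12 + X)*X = X*(-12 + X))
R(895) - (19541 - 1*2251721) = 895*(-12 + 895) - (19541 - 1*2251721) = 895*883 - (19541 - 2251721) = 790285 - 1*(-2232180) = 790285 + 2232180 = 3022465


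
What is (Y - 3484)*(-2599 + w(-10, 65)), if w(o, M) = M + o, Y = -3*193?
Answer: 10336272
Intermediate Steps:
Y = -579
(Y - 3484)*(-2599 + w(-10, 65)) = (-579 - 3484)*(-2599 + (65 - 10)) = -4063*(-2599 + 55) = -4063*(-2544) = 10336272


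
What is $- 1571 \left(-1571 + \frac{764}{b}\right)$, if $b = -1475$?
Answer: $\frac{3641560719}{1475} \approx 2.4689 \cdot 10^{6}$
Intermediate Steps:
$- 1571 \left(-1571 + \frac{764}{b}\right) = - 1571 \left(-1571 + \frac{764}{-1475}\right) = - 1571 \left(-1571 + 764 \left(- \frac{1}{1475}\right)\right) = - 1571 \left(-1571 - \frac{764}{1475}\right) = \left(-1571\right) \left(- \frac{2317989}{1475}\right) = \frac{3641560719}{1475}$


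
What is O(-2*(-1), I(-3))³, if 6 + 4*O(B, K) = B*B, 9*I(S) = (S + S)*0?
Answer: -⅛ ≈ -0.12500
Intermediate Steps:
I(S) = 0 (I(S) = ((S + S)*0)/9 = ((2*S)*0)/9 = (⅑)*0 = 0)
O(B, K) = -3/2 + B²/4 (O(B, K) = -3/2 + (B*B)/4 = -3/2 + B²/4)
O(-2*(-1), I(-3))³ = (-3/2 + (-2*(-1))²/4)³ = (-3/2 + (¼)*2²)³ = (-3/2 + (¼)*4)³ = (-3/2 + 1)³ = (-½)³ = -⅛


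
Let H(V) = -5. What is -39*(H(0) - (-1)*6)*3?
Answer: -117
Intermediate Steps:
-39*(H(0) - (-1)*6)*3 = -39*(-5 - (-1)*6)*3 = -39*(-5 - 1*(-6))*3 = -39*(-5 + 6)*3 = -39*1*3 = -39*3 = -117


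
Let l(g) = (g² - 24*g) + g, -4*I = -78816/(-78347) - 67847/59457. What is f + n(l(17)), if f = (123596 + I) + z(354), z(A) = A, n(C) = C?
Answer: 2307674075861965/18633110316 ≈ 1.2385e+5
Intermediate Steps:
I = 629445997/18633110316 (I = -(-78816/(-78347) - 67847/59457)/4 = -(-78816*(-1/78347) - 67847*1/59457)/4 = -(78816/78347 - 67847/59457)/4 = -¼*(-629445997/4658277579) = 629445997/18633110316 ≈ 0.033781)
l(g) = g² - 23*g
f = 2309574653114197/18633110316 (f = (123596 + 629445997/18633110316) + 354 = 2302978532062333/18633110316 + 354 = 2309574653114197/18633110316 ≈ 1.2395e+5)
f + n(l(17)) = 2309574653114197/18633110316 + 17*(-23 + 17) = 2309574653114197/18633110316 + 17*(-6) = 2309574653114197/18633110316 - 102 = 2307674075861965/18633110316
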